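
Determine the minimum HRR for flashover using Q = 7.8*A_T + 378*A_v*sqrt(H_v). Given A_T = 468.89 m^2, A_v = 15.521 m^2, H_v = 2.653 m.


7.8*A_T = 3657.342
sqrt(H_v) = 1.6288
378*A_v*sqrt(H_v) = 9556.1
Q = 3657.342 + 9556.1 = 13213 kW

13213 kW


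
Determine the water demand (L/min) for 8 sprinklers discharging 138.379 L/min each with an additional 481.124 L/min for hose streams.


Sprinkler demand = 8 * 138.379 = 1107.032 L/min
Total = 1107.032 + 481.124 = 1588.156 L/min

1588.156 L/min


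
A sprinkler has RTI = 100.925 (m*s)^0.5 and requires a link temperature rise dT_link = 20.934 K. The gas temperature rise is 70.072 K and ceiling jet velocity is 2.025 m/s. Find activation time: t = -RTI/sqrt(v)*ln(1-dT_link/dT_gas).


dT_link/dT_gas = 0.29875
ln(1 - 0.29875) = -0.35489
t = -100.925 / sqrt(2.025) * -0.35489 = 25.170 s

25.170 s


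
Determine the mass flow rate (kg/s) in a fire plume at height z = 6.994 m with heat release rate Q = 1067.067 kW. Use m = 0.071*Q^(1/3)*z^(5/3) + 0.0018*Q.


Q^(1/3) = 10.219
z^(5/3) = 25.579
First term = 0.071 * 10.219 * 25.579 = 18.558
Second term = 0.0018 * 1067.067 = 1.9207
m = 20.479 kg/s

20.479 kg/s


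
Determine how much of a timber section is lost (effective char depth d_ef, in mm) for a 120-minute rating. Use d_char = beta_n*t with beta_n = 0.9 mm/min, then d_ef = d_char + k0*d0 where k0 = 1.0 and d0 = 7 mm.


d_char = 0.9 * 120 = 108 mm
d_ef = 108 + 1.0*7 = 115 mm

115 mm


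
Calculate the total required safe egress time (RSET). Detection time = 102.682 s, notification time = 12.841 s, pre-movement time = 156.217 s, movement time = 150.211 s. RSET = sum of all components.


Total = 102.682 + 12.841 + 156.217 + 150.211 = 421.951 s

421.951 s


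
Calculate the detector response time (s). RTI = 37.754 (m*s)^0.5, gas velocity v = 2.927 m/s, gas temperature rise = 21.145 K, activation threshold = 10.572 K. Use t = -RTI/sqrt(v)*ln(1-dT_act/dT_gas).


dT_act/dT_gas = 0.49998
ln(1 - 0.49998) = -0.69310
t = -37.754 / sqrt(2.927) * -0.69310 = 15.295 s

15.295 s


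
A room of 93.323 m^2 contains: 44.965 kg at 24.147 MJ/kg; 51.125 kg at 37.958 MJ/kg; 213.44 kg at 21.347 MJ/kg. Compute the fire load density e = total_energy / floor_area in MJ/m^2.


Total energy = 44.965*24.147 + 51.125*37.958 + 213.44*21.347
= 1085.770 + 1940.603 + 4556.304
= 7582.676 MJ
e = 7582.676 / 93.323 = 81.252 MJ/m^2

81.252 MJ/m^2


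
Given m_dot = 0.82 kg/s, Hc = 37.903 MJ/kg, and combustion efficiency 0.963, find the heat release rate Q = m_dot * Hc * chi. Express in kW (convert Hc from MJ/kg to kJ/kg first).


Hc = 37.903 MJ/kg = 37.903 * 1000 kJ/kg = 37903 kJ/kg
Q = 0.82 kg/s * 37903 kJ/kg * 0.963 = 29930 kW

29930 kW


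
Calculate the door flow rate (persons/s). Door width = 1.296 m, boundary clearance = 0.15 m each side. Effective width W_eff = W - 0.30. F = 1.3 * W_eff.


W_eff = 1.296 - 0.30 = 0.996 m
F = 1.3 * 0.996 = 1.2948 persons/s

1.2948 persons/s


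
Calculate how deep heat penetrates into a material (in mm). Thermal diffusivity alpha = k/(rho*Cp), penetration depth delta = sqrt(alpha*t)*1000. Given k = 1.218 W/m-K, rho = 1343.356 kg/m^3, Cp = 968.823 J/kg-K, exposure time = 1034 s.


alpha = 1.218 / (1343.356 * 968.823) = 9.3586e-07 m^2/s
alpha * t = 0.00096768
delta = sqrt(0.00096768) * 1000 = 31.108 mm

31.108 mm


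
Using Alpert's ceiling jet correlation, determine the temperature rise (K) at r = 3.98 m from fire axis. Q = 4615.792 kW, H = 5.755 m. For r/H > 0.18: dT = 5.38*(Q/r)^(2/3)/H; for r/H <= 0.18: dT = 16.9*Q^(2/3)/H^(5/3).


r/H = 3.98 / 5.755 = 0.69157
r/H > 0.18, so dT = 5.38*(Q/r)^(2/3)/H
Q/r = 1159.7
(Q/r)^(2/3) = 110.38
dT = 5.38 * 110.38 / 5.755 = 103.19 K

103.19 K


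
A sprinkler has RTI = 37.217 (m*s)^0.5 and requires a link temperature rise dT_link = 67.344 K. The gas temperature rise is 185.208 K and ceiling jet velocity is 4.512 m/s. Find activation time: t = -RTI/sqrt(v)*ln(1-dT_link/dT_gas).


dT_link/dT_gas = 0.36361
ln(1 - 0.36361) = -0.45195
t = -37.217 / sqrt(4.512) * -0.45195 = 7.9185 s

7.9185 s


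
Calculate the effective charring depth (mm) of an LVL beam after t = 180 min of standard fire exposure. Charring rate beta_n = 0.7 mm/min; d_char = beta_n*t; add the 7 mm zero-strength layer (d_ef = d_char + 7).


d_char = 0.7 * 180 = 126 mm
d_ef = 126 + 1.0*7 = 133 mm

133 mm


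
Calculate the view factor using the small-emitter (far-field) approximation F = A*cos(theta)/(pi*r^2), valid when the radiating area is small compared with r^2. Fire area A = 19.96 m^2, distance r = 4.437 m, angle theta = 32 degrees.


cos(32 deg) = 0.84805
pi*r^2 = 61.848
F = 19.96 * 0.84805 / 61.848 = 0.27369

0.27369


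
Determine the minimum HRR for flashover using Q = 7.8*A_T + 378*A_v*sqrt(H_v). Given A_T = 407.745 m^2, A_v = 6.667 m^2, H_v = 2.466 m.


7.8*A_T = 3180.411
sqrt(H_v) = 1.5704
378*A_v*sqrt(H_v) = 3957.5
Q = 3180.411 + 3957.5 = 7137.9 kW

7137.9 kW


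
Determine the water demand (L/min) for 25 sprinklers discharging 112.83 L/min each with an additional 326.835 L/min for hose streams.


Sprinkler demand = 25 * 112.83 = 2820.75 L/min
Total = 2820.75 + 326.835 = 3147.585 L/min

3147.585 L/min


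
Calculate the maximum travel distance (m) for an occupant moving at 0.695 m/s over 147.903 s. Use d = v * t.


d = 0.695 * 147.903 = 102.79 m

102.79 m


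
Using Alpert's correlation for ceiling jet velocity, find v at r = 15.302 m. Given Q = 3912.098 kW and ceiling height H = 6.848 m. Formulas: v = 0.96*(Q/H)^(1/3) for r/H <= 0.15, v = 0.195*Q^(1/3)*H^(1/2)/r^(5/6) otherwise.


r/H = 15.302 / 6.848 = 2.2345
r/H > 0.15, so v = 0.195*Q^(1/3)*H^(1/2)/r^(5/6)
Q^(1/3) = 15.757
H^(1/2) = 2.6169
r^(5/6) = 9.7116
v = 0.195 * 15.757 * 2.6169 / 9.7116 = 0.82793 m/s

0.82793 m/s


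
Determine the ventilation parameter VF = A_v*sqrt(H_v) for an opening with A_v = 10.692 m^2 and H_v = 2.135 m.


sqrt(H_v) = 1.4612
VF = 10.692 * 1.4612 = 15.623 m^(5/2)

15.623 m^(5/2)


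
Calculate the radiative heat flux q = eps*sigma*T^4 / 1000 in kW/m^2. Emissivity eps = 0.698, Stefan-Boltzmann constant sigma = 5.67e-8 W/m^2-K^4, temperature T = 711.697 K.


T^4 = 2.5656e+11
q = 0.698 * 5.67e-8 * 2.5656e+11 / 1000 = 10.154 kW/m^2

10.154 kW/m^2


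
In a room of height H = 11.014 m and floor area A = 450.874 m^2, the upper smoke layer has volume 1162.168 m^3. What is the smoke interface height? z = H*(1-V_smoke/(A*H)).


V/(A*H) = 0.23403
1 - 0.23403 = 0.76597
z = 11.014 * 0.76597 = 8.4364 m

8.4364 m


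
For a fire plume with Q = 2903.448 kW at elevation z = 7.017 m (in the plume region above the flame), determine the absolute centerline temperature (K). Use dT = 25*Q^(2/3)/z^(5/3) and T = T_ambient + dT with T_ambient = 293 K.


Q^(2/3) = 203.52
z^(5/3) = 25.719
dT = 25 * 203.52 / 25.719 = 197.83 K
T = 293 + 197.83 = 490.83 K

490.83 K


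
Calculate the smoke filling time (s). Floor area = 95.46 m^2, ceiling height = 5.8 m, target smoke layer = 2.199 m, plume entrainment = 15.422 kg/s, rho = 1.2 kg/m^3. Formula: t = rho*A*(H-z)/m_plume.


H - z = 3.601 m
t = 1.2 * 95.46 * 3.601 / 15.422 = 26.748 s

26.748 s


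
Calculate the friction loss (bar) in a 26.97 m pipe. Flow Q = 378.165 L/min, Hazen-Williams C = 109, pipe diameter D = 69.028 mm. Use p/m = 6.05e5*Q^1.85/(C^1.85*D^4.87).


Q^1.85 = 58710
C^1.85 = 5878.1
D^4.87 = 9.0376e+08
p/m = 0.0066861 bar/m
p_total = 0.0066861 * 26.97 = 0.18032 bar

0.18032 bar


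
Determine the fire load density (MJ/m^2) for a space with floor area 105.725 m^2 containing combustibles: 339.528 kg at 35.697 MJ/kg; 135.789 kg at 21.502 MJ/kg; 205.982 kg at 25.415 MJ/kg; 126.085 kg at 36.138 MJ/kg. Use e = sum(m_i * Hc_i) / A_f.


Total energy = 339.528*35.697 + 135.789*21.502 + 205.982*25.415 + 126.085*36.138
= 12120.13 + 2919.735 + 5235.033 + 4556.460
= 24831.36 MJ
e = 24831.36 / 105.725 = 234.87 MJ/m^2

234.87 MJ/m^2


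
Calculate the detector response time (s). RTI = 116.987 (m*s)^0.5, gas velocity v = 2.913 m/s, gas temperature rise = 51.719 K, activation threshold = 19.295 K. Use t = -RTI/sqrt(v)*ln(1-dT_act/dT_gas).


dT_act/dT_gas = 0.37307
ln(1 - 0.37307) = -0.46693
t = -116.987 / sqrt(2.913) * -0.46693 = 32.005 s

32.005 s


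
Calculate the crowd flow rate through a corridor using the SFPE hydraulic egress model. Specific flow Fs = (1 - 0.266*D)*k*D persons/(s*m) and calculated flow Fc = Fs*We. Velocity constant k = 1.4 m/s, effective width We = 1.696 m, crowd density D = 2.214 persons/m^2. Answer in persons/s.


1 - 0.266*D = 1 - 0.266*2.214 = 0.41108
Fs = 0.41108 * 1.4 * 2.214 = 1.2742 persons/(s*m)
Fc = 1.2742 * 1.696 = 2.1610 persons/s

2.1610 persons/s


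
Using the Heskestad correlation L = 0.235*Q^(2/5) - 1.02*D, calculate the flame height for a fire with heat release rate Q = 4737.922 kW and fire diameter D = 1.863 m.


Q^(2/5) = 29.528
0.235 * Q^(2/5) = 6.9391
1.02 * D = 1.9003
L = 5.0388 m

5.0388 m


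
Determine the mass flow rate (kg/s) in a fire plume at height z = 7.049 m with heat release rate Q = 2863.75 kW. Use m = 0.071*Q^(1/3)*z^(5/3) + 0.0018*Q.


Q^(1/3) = 14.201
z^(5/3) = 25.915
First term = 0.071 * 14.201 * 25.915 = 26.129
Second term = 0.0018 * 2863.75 = 5.1547
m = 31.283 kg/s

31.283 kg/s


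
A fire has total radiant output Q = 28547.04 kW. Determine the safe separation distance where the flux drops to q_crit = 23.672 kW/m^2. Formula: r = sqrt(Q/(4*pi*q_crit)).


4*pi*q_crit = 297.47
Q/(4*pi*q_crit) = 95.966
r = sqrt(95.966) = 9.7962 m

9.7962 m


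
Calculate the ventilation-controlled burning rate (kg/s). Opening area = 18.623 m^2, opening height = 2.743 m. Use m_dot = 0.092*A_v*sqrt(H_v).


sqrt(H_v) = 1.6562
m_dot = 0.092 * 18.623 * 1.6562 = 2.8376 kg/s

2.8376 kg/s


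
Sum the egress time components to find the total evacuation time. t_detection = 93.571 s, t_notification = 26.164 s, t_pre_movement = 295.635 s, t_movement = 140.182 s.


Total = 93.571 + 26.164 + 295.635 + 140.182 = 555.552 s

555.552 s


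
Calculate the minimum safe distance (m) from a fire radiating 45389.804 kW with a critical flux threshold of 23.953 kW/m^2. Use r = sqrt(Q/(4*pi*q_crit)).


4*pi*q_crit = 301.00
Q/(4*pi*q_crit) = 150.80
r = sqrt(150.80) = 12.280 m

12.280 m


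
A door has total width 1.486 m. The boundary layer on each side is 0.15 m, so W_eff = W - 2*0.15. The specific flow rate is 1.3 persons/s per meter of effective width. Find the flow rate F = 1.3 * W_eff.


W_eff = 1.486 - 0.30 = 1.186 m
F = 1.3 * 1.186 = 1.5418 persons/s

1.5418 persons/s


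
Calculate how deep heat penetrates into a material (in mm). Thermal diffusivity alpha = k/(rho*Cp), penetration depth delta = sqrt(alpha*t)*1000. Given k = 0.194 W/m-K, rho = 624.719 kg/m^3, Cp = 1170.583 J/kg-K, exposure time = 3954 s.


alpha = 0.194 / (624.719 * 1170.583) = 2.6529e-07 m^2/s
alpha * t = 0.0010489
delta = sqrt(0.0010489) * 1000 = 32.387 mm

32.387 mm


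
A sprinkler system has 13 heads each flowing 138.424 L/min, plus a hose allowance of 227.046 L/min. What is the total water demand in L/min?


Sprinkler demand = 13 * 138.424 = 1799.512 L/min
Total = 1799.512 + 227.046 = 2026.558 L/min

2026.558 L/min


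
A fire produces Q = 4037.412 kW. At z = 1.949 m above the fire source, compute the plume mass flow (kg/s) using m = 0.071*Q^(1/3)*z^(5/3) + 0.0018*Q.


Q^(1/3) = 15.923
z^(5/3) = 3.0410
First term = 0.071 * 15.923 * 3.0410 = 3.4381
Second term = 0.0018 * 4037.412 = 7.2673
m = 10.705 kg/s

10.705 kg/s


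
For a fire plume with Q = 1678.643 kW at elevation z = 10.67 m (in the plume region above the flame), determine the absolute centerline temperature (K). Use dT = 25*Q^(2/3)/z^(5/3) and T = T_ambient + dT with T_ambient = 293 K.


Q^(2/3) = 141.24
z^(5/3) = 51.714
dT = 25 * 141.24 / 51.714 = 68.282 K
T = 293 + 68.282 = 361.28 K

361.28 K


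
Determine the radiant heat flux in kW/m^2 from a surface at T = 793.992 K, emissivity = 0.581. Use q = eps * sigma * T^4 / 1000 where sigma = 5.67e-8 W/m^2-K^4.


T^4 = 3.9743e+11
q = 0.581 * 5.67e-8 * 3.9743e+11 / 1000 = 13.093 kW/m^2

13.093 kW/m^2


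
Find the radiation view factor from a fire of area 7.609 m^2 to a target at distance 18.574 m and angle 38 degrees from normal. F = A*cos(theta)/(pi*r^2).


cos(38 deg) = 0.78801
pi*r^2 = 1083.8
F = 7.609 * 0.78801 / 1083.8 = 0.0055322

0.0055322


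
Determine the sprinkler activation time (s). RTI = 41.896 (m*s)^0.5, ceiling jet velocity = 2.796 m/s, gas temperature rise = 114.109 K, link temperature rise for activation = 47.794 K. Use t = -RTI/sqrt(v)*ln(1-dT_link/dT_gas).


dT_link/dT_gas = 0.41885
ln(1 - 0.41885) = -0.54274
t = -41.896 / sqrt(2.796) * -0.54274 = 13.599 s

13.599 s


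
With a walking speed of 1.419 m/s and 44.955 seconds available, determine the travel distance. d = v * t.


d = 1.419 * 44.955 = 63.791 m

63.791 m


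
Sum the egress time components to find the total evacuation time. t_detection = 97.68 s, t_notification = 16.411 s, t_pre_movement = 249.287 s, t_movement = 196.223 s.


Total = 97.68 + 16.411 + 249.287 + 196.223 = 559.601 s

559.601 s


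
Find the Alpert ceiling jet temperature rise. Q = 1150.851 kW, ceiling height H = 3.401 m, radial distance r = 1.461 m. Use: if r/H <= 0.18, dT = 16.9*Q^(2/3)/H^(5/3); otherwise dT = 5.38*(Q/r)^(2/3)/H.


r/H = 1.461 / 3.401 = 0.42958
r/H > 0.18, so dT = 5.38*(Q/r)^(2/3)/H
Q/r = 787.71
(Q/r)^(2/3) = 85.293
dT = 5.38 * 85.293 / 3.401 = 134.92 K

134.92 K


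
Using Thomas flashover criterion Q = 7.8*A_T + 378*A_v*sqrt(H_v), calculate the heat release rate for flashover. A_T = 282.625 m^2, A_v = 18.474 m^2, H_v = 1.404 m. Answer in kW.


7.8*A_T = 2204.475
sqrt(H_v) = 1.1849
378*A_v*sqrt(H_v) = 8274.4
Q = 2204.475 + 8274.4 = 10479 kW

10479 kW


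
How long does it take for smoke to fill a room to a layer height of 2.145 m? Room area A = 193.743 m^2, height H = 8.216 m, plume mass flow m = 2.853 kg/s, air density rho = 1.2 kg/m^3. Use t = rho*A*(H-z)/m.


H - z = 6.071 m
t = 1.2 * 193.743 * 6.071 / 2.853 = 494.73 s

494.73 s


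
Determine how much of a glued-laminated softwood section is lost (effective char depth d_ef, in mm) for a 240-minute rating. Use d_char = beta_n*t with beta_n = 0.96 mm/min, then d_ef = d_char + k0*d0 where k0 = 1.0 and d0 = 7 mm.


d_char = 0.96 * 240 = 230.4 mm
d_ef = 230.4 + 1.0*7 = 237.4 mm

237.4 mm


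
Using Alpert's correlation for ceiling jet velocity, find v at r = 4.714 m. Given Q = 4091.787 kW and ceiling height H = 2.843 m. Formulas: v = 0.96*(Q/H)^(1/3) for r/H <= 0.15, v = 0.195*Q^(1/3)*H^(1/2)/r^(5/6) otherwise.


r/H = 4.714 / 2.843 = 1.6581
r/H > 0.15, so v = 0.195*Q^(1/3)*H^(1/2)/r^(5/6)
Q^(1/3) = 15.995
H^(1/2) = 1.6861
r^(5/6) = 3.6405
v = 0.195 * 15.995 * 1.6861 / 3.6405 = 1.4446 m/s

1.4446 m/s


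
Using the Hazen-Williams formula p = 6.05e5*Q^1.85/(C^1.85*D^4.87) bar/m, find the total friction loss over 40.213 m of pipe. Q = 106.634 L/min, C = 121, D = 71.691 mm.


Q^1.85 = 5644.3
C^1.85 = 7131.0
D^4.87 = 1.0867e+09
p/m = 0.00044065 bar/m
p_total = 0.00044065 * 40.213 = 0.017720 bar

0.017720 bar


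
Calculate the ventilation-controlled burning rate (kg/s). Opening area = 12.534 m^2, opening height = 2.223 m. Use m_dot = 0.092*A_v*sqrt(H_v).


sqrt(H_v) = 1.4910
m_dot = 0.092 * 12.534 * 1.4910 = 1.7193 kg/s

1.7193 kg/s


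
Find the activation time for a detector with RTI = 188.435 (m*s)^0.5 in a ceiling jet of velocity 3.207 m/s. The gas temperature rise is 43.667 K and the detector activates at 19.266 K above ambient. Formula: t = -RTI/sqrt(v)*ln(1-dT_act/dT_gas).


dT_act/dT_gas = 0.44120
ln(1 - 0.44120) = -0.58197
t = -188.435 / sqrt(3.207) * -0.58197 = 61.237 s

61.237 s


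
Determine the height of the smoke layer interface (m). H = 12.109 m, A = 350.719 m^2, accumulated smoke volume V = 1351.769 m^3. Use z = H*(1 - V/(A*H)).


V/(A*H) = 0.31830
1 - 0.31830 = 0.68170
z = 12.109 * 0.68170 = 8.2547 m

8.2547 m


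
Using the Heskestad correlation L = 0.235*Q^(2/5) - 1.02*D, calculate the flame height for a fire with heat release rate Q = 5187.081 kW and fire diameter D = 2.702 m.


Q^(2/5) = 30.617
0.235 * Q^(2/5) = 7.1951
1.02 * D = 2.7560
L = 4.4391 m

4.4391 m


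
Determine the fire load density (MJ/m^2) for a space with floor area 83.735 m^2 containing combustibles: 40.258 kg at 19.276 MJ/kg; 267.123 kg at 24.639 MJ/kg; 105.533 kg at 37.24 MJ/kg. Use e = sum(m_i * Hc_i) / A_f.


Total energy = 40.258*19.276 + 267.123*24.639 + 105.533*37.24
= 776.0132 + 6581.644 + 3930.049
= 11287.71 MJ
e = 11287.71 / 83.735 = 134.80 MJ/m^2

134.80 MJ/m^2


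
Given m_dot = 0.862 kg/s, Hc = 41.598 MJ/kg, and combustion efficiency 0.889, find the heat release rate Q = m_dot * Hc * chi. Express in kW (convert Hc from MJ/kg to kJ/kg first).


Hc = 41.598 MJ/kg = 41.598 * 1000 kJ/kg = 41598 kJ/kg
Q = 0.862 kg/s * 41598 kJ/kg * 0.889 = 31877 kW

31877 kW


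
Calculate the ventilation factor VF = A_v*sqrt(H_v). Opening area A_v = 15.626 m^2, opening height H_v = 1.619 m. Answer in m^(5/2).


sqrt(H_v) = 1.2724
VF = 15.626 * 1.2724 = 19.883 m^(5/2)

19.883 m^(5/2)


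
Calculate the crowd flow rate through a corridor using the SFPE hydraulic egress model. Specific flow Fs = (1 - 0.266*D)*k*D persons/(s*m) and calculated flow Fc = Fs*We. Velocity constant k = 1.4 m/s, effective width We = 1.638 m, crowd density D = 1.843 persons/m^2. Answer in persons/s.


1 - 0.266*D = 1 - 0.266*1.843 = 0.50976
Fs = 0.50976 * 1.4 * 1.843 = 1.3153 persons/(s*m)
Fc = 1.3153 * 1.638 = 2.1544 persons/s

2.1544 persons/s


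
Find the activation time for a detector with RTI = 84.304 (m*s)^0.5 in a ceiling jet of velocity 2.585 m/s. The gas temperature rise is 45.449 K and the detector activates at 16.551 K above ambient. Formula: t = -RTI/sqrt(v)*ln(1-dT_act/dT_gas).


dT_act/dT_gas = 0.36417
ln(1 - 0.36417) = -0.45282
t = -84.304 / sqrt(2.585) * -0.45282 = 23.743 s

23.743 s


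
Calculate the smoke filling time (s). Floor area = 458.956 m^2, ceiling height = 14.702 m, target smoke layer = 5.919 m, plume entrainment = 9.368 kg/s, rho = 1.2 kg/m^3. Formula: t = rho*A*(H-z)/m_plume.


H - z = 8.783 m
t = 1.2 * 458.956 * 8.783 / 9.368 = 516.35 s

516.35 s


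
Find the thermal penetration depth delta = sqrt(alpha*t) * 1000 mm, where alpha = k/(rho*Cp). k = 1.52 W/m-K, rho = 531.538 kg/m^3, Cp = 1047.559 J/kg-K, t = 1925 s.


alpha = 1.52 / (531.538 * 1047.559) = 2.7298e-06 m^2/s
alpha * t = 0.0052549
delta = sqrt(0.0052549) * 1000 = 72.490 mm

72.490 mm


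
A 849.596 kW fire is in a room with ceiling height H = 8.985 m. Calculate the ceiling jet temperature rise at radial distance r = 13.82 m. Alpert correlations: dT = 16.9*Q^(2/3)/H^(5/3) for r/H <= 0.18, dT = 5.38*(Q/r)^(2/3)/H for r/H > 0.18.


r/H = 13.82 / 8.985 = 1.5381
r/H > 0.18, so dT = 5.38*(Q/r)^(2/3)/H
Q/r = 61.476
(Q/r)^(2/3) = 15.576
dT = 5.38 * 15.576 / 8.985 = 9.3268 K

9.3268 K


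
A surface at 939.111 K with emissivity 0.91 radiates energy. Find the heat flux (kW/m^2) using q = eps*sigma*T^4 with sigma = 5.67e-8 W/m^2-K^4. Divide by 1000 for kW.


T^4 = 7.7780e+11
q = 0.91 * 5.67e-8 * 7.7780e+11 / 1000 = 40.132 kW/m^2

40.132 kW/m^2


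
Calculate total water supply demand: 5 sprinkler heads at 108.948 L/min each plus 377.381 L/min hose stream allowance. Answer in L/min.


Sprinkler demand = 5 * 108.948 = 544.74 L/min
Total = 544.74 + 377.381 = 922.121 L/min

922.121 L/min


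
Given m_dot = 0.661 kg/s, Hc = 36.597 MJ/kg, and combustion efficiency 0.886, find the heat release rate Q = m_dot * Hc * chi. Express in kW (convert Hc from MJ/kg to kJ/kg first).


Hc = 36.597 MJ/kg = 36.597 * 1000 kJ/kg = 36597 kJ/kg
Q = 0.661 kg/s * 36597 kJ/kg * 0.886 = 21433 kW

21433 kW


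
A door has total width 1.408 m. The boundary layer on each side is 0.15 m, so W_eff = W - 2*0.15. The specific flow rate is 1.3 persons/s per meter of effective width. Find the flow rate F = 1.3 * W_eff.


W_eff = 1.408 - 0.30 = 1.108 m
F = 1.3 * 1.108 = 1.4404 persons/s

1.4404 persons/s


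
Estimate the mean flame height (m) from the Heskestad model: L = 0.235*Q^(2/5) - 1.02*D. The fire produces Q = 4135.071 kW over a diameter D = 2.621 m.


Q^(2/5) = 27.964
0.235 * Q^(2/5) = 6.5714
1.02 * D = 2.6734
L = 3.8980 m

3.8980 m


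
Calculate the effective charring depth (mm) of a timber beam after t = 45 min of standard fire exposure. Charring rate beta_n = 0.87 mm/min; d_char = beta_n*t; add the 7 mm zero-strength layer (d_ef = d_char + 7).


d_char = 0.87 * 45 = 39.15 mm
d_ef = 39.15 + 1.0*7 = 46.15 mm

46.15 mm


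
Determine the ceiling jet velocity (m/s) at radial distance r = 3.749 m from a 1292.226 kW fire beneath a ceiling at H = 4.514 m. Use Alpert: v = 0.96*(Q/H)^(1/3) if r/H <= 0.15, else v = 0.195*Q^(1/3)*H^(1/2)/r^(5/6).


r/H = 3.749 / 4.514 = 0.83053
r/H > 0.15, so v = 0.195*Q^(1/3)*H^(1/2)/r^(5/6)
Q^(1/3) = 10.892
H^(1/2) = 2.1246
r^(5/6) = 3.0079
v = 0.195 * 10.892 * 2.1246 / 3.0079 = 1.5003 m/s

1.5003 m/s


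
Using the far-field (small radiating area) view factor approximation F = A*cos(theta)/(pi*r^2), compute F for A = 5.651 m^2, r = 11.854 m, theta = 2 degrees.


cos(2 deg) = 0.99939
pi*r^2 = 441.45
F = 5.651 * 0.99939 / 441.45 = 0.012793

0.012793


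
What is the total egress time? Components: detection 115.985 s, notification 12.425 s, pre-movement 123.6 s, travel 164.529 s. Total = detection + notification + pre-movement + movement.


Total = 115.985 + 12.425 + 123.6 + 164.529 = 416.539 s

416.539 s


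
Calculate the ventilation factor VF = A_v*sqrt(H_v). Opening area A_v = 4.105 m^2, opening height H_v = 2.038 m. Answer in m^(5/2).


sqrt(H_v) = 1.4276
VF = 4.105 * 1.4276 = 5.8602 m^(5/2)

5.8602 m^(5/2)


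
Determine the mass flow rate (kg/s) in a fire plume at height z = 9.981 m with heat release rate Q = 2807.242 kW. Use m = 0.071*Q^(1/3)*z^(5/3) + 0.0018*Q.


Q^(1/3) = 14.107
z^(5/3) = 46.269
First term = 0.071 * 14.107 * 46.269 = 46.342
Second term = 0.0018 * 2807.242 = 5.0530
m = 51.395 kg/s

51.395 kg/s


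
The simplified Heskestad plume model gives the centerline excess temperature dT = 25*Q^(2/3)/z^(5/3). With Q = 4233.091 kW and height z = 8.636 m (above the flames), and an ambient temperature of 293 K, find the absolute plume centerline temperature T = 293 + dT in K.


Q^(2/3) = 261.68
z^(5/3) = 36.351
dT = 25 * 261.68 / 36.351 = 179.97 K
T = 293 + 179.97 = 472.97 K

472.97 K


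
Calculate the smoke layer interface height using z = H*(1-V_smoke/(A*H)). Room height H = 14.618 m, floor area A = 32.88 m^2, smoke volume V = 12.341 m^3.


V/(A*H) = 0.025676
1 - 0.025676 = 0.97432
z = 14.618 * 0.97432 = 14.243 m

14.243 m


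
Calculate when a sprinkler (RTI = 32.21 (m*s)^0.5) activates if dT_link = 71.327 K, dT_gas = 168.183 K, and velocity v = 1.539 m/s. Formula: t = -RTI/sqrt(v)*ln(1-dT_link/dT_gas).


dT_link/dT_gas = 0.42410
ln(1 - 0.42410) = -0.55183
t = -32.21 / sqrt(1.539) * -0.55183 = 14.328 s

14.328 s


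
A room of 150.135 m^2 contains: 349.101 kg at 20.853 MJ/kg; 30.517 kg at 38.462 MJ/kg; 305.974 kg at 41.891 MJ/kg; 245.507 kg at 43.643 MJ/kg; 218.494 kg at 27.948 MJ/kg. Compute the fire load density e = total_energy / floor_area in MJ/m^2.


Total energy = 349.101*20.853 + 30.517*38.462 + 305.974*41.891 + 245.507*43.643 + 218.494*27.948
= 7279.803 + 1173.745 + 12817.56 + 10714.66 + 6106.470
= 38092.24 MJ
e = 38092.24 / 150.135 = 253.72 MJ/m^2

253.72 MJ/m^2


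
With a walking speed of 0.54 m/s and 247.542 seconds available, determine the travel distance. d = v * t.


d = 0.54 * 247.542 = 133.67 m

133.67 m


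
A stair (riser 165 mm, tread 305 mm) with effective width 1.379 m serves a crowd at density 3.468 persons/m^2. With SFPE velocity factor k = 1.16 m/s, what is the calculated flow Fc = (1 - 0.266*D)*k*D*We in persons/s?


1 - 0.266*D = 1 - 0.266*3.468 = 0.077512
Fs = 0.077512 * 1.16 * 3.468 = 0.31182 persons/(s*m)
Fc = 0.31182 * 1.379 = 0.43000 persons/s

0.43000 persons/s


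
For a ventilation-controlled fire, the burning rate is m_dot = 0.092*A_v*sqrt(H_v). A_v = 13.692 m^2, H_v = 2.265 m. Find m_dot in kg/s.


sqrt(H_v) = 1.5050
m_dot = 0.092 * 13.692 * 1.5050 = 1.8958 kg/s

1.8958 kg/s


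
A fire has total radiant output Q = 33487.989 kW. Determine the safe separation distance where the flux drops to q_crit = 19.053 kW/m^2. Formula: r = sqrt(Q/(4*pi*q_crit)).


4*pi*q_crit = 239.43
Q/(4*pi*q_crit) = 139.87
r = sqrt(139.87) = 11.827 m

11.827 m


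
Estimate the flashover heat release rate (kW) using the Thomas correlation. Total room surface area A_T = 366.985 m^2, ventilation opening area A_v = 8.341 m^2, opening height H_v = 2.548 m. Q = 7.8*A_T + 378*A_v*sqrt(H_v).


7.8*A_T = 2862.483
sqrt(H_v) = 1.5962
378*A_v*sqrt(H_v) = 5032.8
Q = 2862.483 + 5032.8 = 7895.3 kW

7895.3 kW


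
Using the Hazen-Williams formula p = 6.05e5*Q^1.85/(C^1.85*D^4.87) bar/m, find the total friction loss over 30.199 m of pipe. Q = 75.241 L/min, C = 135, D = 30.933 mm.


Q^1.85 = 2961.0
C^1.85 = 8732.1
D^4.87 = 1.8128e+07
p/m = 0.011317 bar/m
p_total = 0.011317 * 30.199 = 0.34176 bar

0.34176 bar


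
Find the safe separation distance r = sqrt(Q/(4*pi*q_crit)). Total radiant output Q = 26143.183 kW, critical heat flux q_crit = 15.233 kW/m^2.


4*pi*q_crit = 191.42
Q/(4*pi*q_crit) = 136.57
r = sqrt(136.57) = 11.686 m

11.686 m


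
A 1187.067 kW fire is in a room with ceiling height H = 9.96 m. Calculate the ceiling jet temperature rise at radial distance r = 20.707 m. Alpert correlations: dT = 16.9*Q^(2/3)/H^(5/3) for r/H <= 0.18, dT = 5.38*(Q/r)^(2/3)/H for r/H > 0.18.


r/H = 20.707 / 9.96 = 2.0790
r/H > 0.18, so dT = 5.38*(Q/r)^(2/3)/H
Q/r = 57.327
(Q/r)^(2/3) = 14.868
dT = 5.38 * 14.868 / 9.96 = 8.0309 K

8.0309 K


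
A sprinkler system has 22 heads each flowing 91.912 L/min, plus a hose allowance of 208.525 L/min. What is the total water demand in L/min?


Sprinkler demand = 22 * 91.912 = 2022.064 L/min
Total = 2022.064 + 208.525 = 2230.589 L/min

2230.589 L/min


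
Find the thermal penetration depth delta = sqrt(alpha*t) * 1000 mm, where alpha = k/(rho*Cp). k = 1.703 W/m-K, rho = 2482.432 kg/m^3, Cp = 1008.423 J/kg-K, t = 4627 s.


alpha = 1.703 / (2482.432 * 1008.423) = 6.8029e-07 m^2/s
alpha * t = 0.0031477
delta = sqrt(0.0031477) * 1000 = 56.104 mm

56.104 mm


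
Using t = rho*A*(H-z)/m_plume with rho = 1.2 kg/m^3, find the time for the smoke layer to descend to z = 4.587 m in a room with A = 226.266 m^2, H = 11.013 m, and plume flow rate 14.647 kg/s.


H - z = 6.426 m
t = 1.2 * 226.266 * 6.426 / 14.647 = 119.12 s

119.12 s


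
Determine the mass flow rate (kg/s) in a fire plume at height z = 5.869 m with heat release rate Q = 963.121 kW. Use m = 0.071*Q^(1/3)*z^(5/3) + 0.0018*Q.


Q^(1/3) = 9.8755
z^(5/3) = 19.096
First term = 0.071 * 9.8755 * 19.096 = 13.389
Second term = 0.0018 * 963.121 = 1.7336
m = 15.123 kg/s

15.123 kg/s


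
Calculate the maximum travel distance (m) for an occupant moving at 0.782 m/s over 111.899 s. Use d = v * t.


d = 0.782 * 111.899 = 87.505 m

87.505 m


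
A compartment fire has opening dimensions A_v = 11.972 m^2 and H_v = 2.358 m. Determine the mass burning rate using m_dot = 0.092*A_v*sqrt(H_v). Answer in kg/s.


sqrt(H_v) = 1.5356
m_dot = 0.092 * 11.972 * 1.5356 = 1.6913 kg/s

1.6913 kg/s


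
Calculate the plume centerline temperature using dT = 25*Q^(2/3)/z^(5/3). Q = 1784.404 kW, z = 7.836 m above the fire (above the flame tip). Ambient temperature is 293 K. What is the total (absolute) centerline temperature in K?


Q^(2/3) = 147.12
z^(5/3) = 30.914
dT = 25 * 147.12 / 30.914 = 118.97 K
T = 293 + 118.97 = 411.97 K

411.97 K


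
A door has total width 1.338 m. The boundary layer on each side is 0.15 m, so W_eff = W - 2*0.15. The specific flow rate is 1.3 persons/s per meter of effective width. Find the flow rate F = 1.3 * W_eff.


W_eff = 1.338 - 0.30 = 1.038 m
F = 1.3 * 1.038 = 1.3494 persons/s

1.3494 persons/s


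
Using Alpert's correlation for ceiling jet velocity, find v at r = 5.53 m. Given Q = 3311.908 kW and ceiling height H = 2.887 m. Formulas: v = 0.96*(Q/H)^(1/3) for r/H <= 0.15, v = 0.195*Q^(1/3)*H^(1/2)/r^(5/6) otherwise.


r/H = 5.53 / 2.887 = 1.9155
r/H > 0.15, so v = 0.195*Q^(1/3)*H^(1/2)/r^(5/6)
Q^(1/3) = 14.906
H^(1/2) = 1.6991
r^(5/6) = 4.1585
v = 0.195 * 14.906 * 1.6991 / 4.1585 = 1.1876 m/s

1.1876 m/s


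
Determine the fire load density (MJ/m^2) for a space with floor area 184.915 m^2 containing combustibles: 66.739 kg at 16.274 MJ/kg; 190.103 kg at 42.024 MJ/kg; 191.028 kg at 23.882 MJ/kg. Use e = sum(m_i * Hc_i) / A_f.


Total energy = 66.739*16.274 + 190.103*42.024 + 191.028*23.882
= 1086.110 + 7988.888 + 4562.131
= 13637.13 MJ
e = 13637.13 / 184.915 = 73.748 MJ/m^2

73.748 MJ/m^2


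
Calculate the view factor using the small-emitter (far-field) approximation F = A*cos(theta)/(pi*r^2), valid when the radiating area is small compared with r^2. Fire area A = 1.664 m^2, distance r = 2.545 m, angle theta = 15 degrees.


cos(15 deg) = 0.96593
pi*r^2 = 20.348
F = 1.664 * 0.96593 / 20.348 = 0.078990

0.078990


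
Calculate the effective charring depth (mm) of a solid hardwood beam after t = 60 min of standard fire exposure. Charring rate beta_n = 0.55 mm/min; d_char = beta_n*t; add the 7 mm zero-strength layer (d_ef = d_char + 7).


d_char = 0.55 * 60 = 33 mm
d_ef = 33 + 1.0*7 = 40 mm

40 mm


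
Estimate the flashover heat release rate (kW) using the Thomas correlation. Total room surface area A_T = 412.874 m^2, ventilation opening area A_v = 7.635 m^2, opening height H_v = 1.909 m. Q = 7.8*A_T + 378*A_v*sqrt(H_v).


7.8*A_T = 3220.4
sqrt(H_v) = 1.3817
378*A_v*sqrt(H_v) = 3987.5
Q = 3220.4 + 3987.5 = 7207.9 kW

7207.9 kW


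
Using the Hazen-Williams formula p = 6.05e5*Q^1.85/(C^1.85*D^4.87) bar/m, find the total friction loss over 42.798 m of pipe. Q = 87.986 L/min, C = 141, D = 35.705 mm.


Q^1.85 = 3955.2
C^1.85 = 9463.6
D^4.87 = 3.6458e+07
p/m = 0.0069355 bar/m
p_total = 0.0069355 * 42.798 = 0.29682 bar

0.29682 bar


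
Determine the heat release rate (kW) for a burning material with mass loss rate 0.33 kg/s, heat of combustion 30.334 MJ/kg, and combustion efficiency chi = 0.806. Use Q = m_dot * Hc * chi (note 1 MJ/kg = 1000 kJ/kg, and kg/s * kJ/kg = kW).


Hc = 30.334 MJ/kg = 30.334 * 1000 kJ/kg = 30334 kJ/kg
Q = 0.33 kg/s * 30334 kJ/kg * 0.806 = 8068.2 kW

8068.2 kW


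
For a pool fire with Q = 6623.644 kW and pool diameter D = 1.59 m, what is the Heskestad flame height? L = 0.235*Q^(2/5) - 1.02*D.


Q^(2/5) = 33.763
0.235 * Q^(2/5) = 7.9343
1.02 * D = 1.6218
L = 6.3125 m

6.3125 m


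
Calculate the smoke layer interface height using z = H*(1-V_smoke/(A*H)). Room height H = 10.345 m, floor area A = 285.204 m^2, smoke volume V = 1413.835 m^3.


V/(A*H) = 0.47920
1 - 0.47920 = 0.52080
z = 10.345 * 0.52080 = 5.3877 m

5.3877 m


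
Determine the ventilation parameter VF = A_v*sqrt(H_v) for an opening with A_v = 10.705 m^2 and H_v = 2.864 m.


sqrt(H_v) = 1.6923
VF = 10.705 * 1.6923 = 18.116 m^(5/2)

18.116 m^(5/2)


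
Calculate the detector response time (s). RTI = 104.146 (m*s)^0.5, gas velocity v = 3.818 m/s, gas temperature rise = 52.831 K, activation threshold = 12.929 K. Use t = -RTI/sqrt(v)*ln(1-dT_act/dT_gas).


dT_act/dT_gas = 0.24472
ln(1 - 0.24472) = -0.28067
t = -104.146 / sqrt(3.818) * -0.28067 = 14.960 s

14.960 s


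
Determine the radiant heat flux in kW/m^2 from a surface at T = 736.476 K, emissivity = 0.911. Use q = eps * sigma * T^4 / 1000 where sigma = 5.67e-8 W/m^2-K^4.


T^4 = 2.9419e+11
q = 0.911 * 5.67e-8 * 2.9419e+11 / 1000 = 15.196 kW/m^2

15.196 kW/m^2


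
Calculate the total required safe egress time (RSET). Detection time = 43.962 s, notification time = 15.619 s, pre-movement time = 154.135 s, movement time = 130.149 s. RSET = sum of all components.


Total = 43.962 + 15.619 + 154.135 + 130.149 = 343.865 s

343.865 s


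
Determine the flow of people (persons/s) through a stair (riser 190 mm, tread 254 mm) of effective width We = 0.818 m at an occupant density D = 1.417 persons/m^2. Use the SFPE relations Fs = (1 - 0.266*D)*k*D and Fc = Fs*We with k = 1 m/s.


1 - 0.266*D = 1 - 0.266*1.417 = 0.62308
Fs = 0.62308 * 1 * 1.417 = 0.88290 persons/(s*m)
Fc = 0.88290 * 0.818 = 0.72221 persons/s

0.72221 persons/s


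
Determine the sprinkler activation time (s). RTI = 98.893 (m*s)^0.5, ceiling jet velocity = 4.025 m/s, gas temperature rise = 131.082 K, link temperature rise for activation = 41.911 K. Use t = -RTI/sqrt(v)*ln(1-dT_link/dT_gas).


dT_link/dT_gas = 0.31973
ln(1 - 0.31973) = -0.38527
t = -98.893 / sqrt(4.025) * -0.38527 = 18.991 s

18.991 s


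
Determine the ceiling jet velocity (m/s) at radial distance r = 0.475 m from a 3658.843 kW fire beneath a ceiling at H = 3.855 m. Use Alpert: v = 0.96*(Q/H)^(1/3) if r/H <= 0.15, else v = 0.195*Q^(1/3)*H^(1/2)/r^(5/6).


r/H = 0.475 / 3.855 = 0.12322
r/H <= 0.15, so v = 0.96*(Q/H)^(1/3)
Q/H = 949.12
(Q/H)^(1/3) = 9.8274
v = 0.96 * 9.8274 = 9.4343 m/s

9.4343 m/s


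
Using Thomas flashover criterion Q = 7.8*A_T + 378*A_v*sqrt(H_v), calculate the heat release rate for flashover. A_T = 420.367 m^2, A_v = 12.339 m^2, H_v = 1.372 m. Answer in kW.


7.8*A_T = 3278.9
sqrt(H_v) = 1.1713
378*A_v*sqrt(H_v) = 5463.2
Q = 3278.9 + 5463.2 = 8742.1 kW

8742.1 kW


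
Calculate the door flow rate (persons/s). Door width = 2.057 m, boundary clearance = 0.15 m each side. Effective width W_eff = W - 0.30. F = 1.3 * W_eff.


W_eff = 2.057 - 0.30 = 1.757 m
F = 1.3 * 1.757 = 2.2841 persons/s

2.2841 persons/s


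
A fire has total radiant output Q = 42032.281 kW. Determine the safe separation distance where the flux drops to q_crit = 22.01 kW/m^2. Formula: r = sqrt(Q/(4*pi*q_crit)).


4*pi*q_crit = 276.59
Q/(4*pi*q_crit) = 151.97
r = sqrt(151.97) = 12.328 m

12.328 m


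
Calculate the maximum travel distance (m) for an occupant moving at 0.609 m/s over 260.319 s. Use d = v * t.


d = 0.609 * 260.319 = 158.53 m

158.53 m


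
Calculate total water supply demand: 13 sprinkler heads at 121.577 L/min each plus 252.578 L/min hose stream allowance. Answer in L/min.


Sprinkler demand = 13 * 121.577 = 1580.501 L/min
Total = 1580.501 + 252.578 = 1833.079 L/min

1833.079 L/min


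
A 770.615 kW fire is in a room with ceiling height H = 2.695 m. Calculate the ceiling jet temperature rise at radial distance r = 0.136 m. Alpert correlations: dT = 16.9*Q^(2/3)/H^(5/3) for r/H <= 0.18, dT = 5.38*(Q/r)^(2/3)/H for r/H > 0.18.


r/H = 0.136 / 2.695 = 0.050464
r/H <= 0.18, so dT = 16.9*Q^(2/3)/H^(5/3)
Q^(2/3) = 84.054
H^(5/3) = 5.2191
dT = 16.9 * 84.054 / 5.2191 = 272.17 K

272.17 K


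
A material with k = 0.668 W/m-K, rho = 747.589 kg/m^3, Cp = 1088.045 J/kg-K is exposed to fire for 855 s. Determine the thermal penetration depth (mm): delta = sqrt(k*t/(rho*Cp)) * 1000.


alpha = 0.668 / (747.589 * 1088.045) = 8.2123e-07 m^2/s
alpha * t = 0.00070215
delta = sqrt(0.00070215) * 1000 = 26.498 mm

26.498 mm


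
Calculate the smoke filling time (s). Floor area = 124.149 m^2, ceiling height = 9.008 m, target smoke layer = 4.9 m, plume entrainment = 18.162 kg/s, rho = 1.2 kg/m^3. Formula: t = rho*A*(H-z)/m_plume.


H - z = 4.108 m
t = 1.2 * 124.149 * 4.108 / 18.162 = 33.697 s

33.697 s


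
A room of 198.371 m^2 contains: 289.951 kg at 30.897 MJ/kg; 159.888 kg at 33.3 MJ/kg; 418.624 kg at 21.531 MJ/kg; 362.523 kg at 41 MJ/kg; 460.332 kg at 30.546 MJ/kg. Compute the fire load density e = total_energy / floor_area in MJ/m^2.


Total energy = 289.951*30.897 + 159.888*33.3 + 418.624*21.531 + 362.523*41 + 460.332*30.546
= 8958.616 + 5324.270 + 9013.393 + 14863.443 + 14061.30
= 52221.02 MJ
e = 52221.02 / 198.371 = 263.25 MJ/m^2

263.25 MJ/m^2


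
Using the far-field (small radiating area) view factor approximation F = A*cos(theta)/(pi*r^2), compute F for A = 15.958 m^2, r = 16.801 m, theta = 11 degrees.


cos(11 deg) = 0.98163
pi*r^2 = 886.79
F = 15.958 * 0.98163 / 886.79 = 0.017665

0.017665


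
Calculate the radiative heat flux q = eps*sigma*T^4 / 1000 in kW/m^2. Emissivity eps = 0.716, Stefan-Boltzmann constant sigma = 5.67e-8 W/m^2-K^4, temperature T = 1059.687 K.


T^4 = 1.2610e+12
q = 0.716 * 5.67e-8 * 1.2610e+12 / 1000 = 51.193 kW/m^2

51.193 kW/m^2


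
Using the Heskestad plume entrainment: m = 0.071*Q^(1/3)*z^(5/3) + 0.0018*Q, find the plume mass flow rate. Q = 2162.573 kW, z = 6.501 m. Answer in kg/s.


Q^(1/3) = 12.932
z^(5/3) = 22.645
First term = 0.071 * 12.932 * 22.645 = 20.791
Second term = 0.0018 * 2162.573 = 3.8926
m = 24.684 kg/s

24.684 kg/s


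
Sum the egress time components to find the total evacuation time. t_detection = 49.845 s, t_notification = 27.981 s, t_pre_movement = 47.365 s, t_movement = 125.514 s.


Total = 49.845 + 27.981 + 47.365 + 125.514 = 250.705 s

250.705 s


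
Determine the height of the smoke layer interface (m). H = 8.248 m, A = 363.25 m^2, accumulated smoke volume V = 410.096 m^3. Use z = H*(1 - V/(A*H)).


V/(A*H) = 0.13688
1 - 0.13688 = 0.86312
z = 8.248 * 0.86312 = 7.1190 m

7.1190 m


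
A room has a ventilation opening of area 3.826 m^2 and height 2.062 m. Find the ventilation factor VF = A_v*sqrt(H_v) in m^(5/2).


sqrt(H_v) = 1.4360
VF = 3.826 * 1.4360 = 5.4940 m^(5/2)

5.4940 m^(5/2)


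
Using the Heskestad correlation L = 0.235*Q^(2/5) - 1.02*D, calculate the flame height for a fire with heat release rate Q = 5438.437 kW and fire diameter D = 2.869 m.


Q^(2/5) = 31.203
0.235 * Q^(2/5) = 7.3326
1.02 * D = 2.9264
L = 4.4062 m

4.4062 m


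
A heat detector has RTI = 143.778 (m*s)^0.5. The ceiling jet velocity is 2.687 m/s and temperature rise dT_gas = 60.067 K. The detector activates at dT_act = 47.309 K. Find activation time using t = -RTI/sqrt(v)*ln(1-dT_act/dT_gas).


dT_act/dT_gas = 0.78760
ln(1 - 0.78760) = -1.5493
t = -143.778 / sqrt(2.687) * -1.5493 = 135.89 s

135.89 s


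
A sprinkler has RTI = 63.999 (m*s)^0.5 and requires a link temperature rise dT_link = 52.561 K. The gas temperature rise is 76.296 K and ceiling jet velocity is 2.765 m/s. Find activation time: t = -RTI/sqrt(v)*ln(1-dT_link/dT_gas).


dT_link/dT_gas = 0.68891
ln(1 - 0.68891) = -1.1677
t = -63.999 / sqrt(2.765) * -1.1677 = 44.941 s

44.941 s


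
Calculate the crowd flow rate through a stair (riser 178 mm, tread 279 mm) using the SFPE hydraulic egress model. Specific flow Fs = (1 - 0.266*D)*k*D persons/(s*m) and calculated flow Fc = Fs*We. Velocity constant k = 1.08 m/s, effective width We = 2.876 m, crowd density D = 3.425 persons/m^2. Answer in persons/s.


1 - 0.266*D = 1 - 0.266*3.425 = 0.088950
Fs = 0.088950 * 1.08 * 3.425 = 0.32903 persons/(s*m)
Fc = 0.32903 * 2.876 = 0.94628 persons/s

0.94628 persons/s


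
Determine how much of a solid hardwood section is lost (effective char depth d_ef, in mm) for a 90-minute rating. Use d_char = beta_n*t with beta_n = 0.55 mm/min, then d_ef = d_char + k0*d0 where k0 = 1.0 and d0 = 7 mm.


d_char = 0.55 * 90 = 49.5 mm
d_ef = 49.5 + 1.0*7 = 56.5 mm

56.5 mm


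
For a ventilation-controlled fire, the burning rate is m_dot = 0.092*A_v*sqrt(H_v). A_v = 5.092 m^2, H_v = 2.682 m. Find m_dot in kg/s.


sqrt(H_v) = 1.6377
m_dot = 0.092 * 5.092 * 1.6377 = 0.76719 kg/s

0.76719 kg/s


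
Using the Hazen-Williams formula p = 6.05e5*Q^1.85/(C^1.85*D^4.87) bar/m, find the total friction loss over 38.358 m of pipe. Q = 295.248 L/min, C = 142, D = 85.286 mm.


Q^1.85 = 37140
C^1.85 = 9588.1
D^4.87 = 2.5315e+09
p/m = 0.00092575 bar/m
p_total = 0.00092575 * 38.358 = 0.035510 bar

0.035510 bar


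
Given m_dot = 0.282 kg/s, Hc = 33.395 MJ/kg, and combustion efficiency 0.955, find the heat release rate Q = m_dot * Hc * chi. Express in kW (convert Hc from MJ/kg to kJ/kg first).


Hc = 33.395 MJ/kg = 33.395 * 1000 kJ/kg = 33395 kJ/kg
Q = 0.282 kg/s * 33395 kJ/kg * 0.955 = 8993.6 kW

8993.6 kW
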